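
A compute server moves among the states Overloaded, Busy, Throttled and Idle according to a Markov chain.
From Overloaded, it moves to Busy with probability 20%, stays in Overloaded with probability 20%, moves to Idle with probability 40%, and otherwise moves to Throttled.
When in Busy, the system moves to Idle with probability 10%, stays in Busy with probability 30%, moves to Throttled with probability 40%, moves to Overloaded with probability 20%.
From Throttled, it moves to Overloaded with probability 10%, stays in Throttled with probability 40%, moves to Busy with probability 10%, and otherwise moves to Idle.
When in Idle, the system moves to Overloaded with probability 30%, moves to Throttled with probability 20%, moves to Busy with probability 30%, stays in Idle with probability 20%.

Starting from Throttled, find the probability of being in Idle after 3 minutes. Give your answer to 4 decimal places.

Propagate the distribution vector 3 minutes from Throttled.
After 0 minutes: (0.0000, 0.0000, 1.0000, 0.0000)
After 1 minute: (0.1000, 0.1000, 0.4000, 0.4000)
After 2 minutes: (0.2000, 0.2100, 0.3000, 0.2900)
After 3 minutes: (0.1990, 0.2200, 0.3020, 0.2790)
P(in Idle after 3 minutes) = 0.2790

0.2790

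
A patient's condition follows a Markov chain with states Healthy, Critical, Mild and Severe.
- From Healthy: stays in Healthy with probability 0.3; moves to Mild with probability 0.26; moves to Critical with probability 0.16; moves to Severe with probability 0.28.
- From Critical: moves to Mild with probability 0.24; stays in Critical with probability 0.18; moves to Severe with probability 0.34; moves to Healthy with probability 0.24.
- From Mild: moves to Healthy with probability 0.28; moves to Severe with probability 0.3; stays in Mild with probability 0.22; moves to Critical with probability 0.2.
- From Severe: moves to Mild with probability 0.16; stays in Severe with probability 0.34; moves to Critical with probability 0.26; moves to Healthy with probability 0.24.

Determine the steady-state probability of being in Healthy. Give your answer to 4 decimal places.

0.2645

Let the stationary distribution be π with π = πP and π_1 + π_2 + π_3 + π_4 = 1.
π_1 = 0.3·π_1 + 0.24·π_2 + 0.28·π_3 + 0.24·π_4
π_2 = 0.16·π_1 + 0.18·π_2 + 0.2·π_3 + 0.26·π_4
π_3 = 0.26·π_1 + 0.24·π_2 + 0.22·π_3 + 0.16·π_4
Solving with the normalization constraint gives π = (0.2645, 0.2043, 0.2157, 0.3155).
So the stationary probability of Healthy is 0.2645.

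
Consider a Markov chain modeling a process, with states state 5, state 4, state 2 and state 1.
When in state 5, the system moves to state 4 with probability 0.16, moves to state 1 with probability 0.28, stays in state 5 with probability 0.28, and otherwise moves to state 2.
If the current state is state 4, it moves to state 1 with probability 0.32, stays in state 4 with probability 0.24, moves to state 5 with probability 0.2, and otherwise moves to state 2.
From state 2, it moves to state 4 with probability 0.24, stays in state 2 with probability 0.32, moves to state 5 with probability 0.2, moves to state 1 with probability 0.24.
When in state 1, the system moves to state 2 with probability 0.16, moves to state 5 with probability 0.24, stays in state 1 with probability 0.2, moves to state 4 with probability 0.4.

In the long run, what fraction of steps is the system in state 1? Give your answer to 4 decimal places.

0.2598

Let the stationary distribution be π with π = πP and π_1 + π_2 + π_3 + π_4 = 1.
π_1 = 0.28·π_1 + 0.2·π_2 + 0.2·π_3 + 0.24·π_4
π_2 = 0.16·π_1 + 0.24·π_2 + 0.24·π_3 + 0.4·π_4
π_3 = 0.28·π_1 + 0.24·π_2 + 0.32·π_3 + 0.16·π_4
Solving with the normalization constraint gives π = (0.2287, 0.2633, 0.2482, 0.2598).
So the stationary probability of state 1 is 0.2598.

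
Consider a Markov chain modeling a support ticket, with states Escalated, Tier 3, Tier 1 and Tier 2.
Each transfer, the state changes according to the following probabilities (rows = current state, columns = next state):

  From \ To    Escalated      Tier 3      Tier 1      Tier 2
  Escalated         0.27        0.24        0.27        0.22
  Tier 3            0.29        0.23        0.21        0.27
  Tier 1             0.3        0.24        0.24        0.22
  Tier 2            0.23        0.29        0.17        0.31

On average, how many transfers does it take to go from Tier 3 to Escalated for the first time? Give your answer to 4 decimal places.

Let t(s) be the expected number of transfers to first reach Escalated from state s, with t(Escalated) = 0. Conditioning on the first transfer:
t(Tier 3) = 1 + 0.23·t(Tier 3) + 0.21·t(Tier 1) + 0.27·t(Tier 2)
t(Tier 1) = 1 + 0.24·t(Tier 3) + 0.24·t(Tier 1) + 0.22·t(Tier 2)
t(Tier 2) = 1 + 0.29·t(Tier 3) + 0.17·t(Tier 1) + 0.31·t(Tier 2)
Solving: t(Tier 3) = 3.6256, t(Tier 1) = 3.5764, t(Tier 2) = 3.8542.
Expected transfers from Tier 3 to Escalated: 3.6256.

3.6256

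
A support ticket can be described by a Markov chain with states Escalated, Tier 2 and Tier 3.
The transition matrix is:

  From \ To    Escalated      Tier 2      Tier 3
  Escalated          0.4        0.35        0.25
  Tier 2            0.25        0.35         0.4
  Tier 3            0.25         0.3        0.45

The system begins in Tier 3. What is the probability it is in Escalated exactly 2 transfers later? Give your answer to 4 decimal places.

0.2875

Sum over the intermediate state after 1 transfer:
P = P(Tier 3→Escalated)·P(Escalated→Escalated) + P(Tier 3→Tier 2)·P(Tier 2→Escalated) + P(Tier 3→Tier 3)·P(Tier 3→Escalated)
  = 0.25×0.4 + 0.3×0.25 + 0.45×0.25
  = 0.1000 + 0.0750 + 0.1125 = 0.2875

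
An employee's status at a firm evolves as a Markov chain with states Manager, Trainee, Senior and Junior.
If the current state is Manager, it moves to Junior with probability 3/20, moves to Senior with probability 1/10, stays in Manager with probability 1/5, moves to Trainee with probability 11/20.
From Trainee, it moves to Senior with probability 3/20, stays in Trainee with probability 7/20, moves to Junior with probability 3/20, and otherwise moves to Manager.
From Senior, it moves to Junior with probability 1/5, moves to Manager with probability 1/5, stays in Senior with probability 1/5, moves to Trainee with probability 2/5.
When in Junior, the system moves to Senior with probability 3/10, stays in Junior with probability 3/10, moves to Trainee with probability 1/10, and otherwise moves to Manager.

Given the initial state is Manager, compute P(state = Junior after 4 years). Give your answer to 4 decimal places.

0.1863

Propagate the distribution vector 4 years from Manager.
After 0 years: (1.0000, 0.0000, 0.0000, 0.0000)
After 1 year: (0.2000, 0.5500, 0.1000, 0.1500)
After 2 years: (0.2975, 0.3575, 0.1675, 0.1775)
After 3 years: (0.2714, 0.3735, 0.1701, 0.1850)
After 4 years: (0.2745, 0.3665, 0.1727, 0.1863)
P(in Junior after 4 years) = 0.1863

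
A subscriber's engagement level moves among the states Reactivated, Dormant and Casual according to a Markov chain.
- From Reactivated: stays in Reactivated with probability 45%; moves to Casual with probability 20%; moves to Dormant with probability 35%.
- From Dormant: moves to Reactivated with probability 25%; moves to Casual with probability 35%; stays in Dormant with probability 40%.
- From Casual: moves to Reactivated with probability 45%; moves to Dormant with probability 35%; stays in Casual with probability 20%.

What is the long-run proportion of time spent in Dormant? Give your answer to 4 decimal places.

0.3684

Let the stationary distribution be π with π = πP and π_1 + π_2 + π_3 = 1.
π_1 = 0.45·π_1 + 0.25·π_2 + 0.45·π_3
π_2 = 0.35·π_1 + 0.4·π_2 + 0.35·π_3
Solving with the normalization constraint gives π = (0.3763, 0.3684, 0.2553).
So the stationary probability of Dormant is 0.3684.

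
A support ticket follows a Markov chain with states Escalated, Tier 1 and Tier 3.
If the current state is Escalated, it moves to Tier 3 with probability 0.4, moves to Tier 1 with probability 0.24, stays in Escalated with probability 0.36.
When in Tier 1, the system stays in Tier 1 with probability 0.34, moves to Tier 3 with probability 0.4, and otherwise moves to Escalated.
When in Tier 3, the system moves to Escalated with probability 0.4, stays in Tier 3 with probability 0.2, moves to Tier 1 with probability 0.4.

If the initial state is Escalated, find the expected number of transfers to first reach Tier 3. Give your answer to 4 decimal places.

2.5000

Let t(s) be the expected number of transfers to first reach Tier 3 from state s, with t(Tier 3) = 0. Conditioning on the first transfer:
t(Escalated) = 1 + 0.36·t(Escalated) + 0.24·t(Tier 1)
t(Tier 1) = 1 + 0.26·t(Escalated) + 0.34·t(Tier 1)
Solving: t(Escalated) = 2.5000, t(Tier 1) = 2.5000.
Expected transfers from Escalated to Tier 3: 2.5000.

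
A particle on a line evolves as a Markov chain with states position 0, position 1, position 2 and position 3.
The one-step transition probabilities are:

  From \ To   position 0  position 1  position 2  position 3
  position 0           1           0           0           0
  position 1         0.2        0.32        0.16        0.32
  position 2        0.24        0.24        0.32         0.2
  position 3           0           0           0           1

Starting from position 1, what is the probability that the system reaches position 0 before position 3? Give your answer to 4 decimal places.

0.4113

Let h(s) be the probability of absorption at position 0 starting from transient state s. Then h(position 0) = 1 and h(position 3) = 0. By first-step analysis:
h(position 1) = 0.2·1 + 0.32·h(position 1) + 0.16·h(position 2) + 0.32·0
h(position 2) = 0.24·1 + 0.24·h(position 1) + 0.32·h(position 2) + 0.2·0
Solving: h(position 1) = 0.4113, h(position 2) = 0.4981.
Starting from position 1, the probability is 0.4113.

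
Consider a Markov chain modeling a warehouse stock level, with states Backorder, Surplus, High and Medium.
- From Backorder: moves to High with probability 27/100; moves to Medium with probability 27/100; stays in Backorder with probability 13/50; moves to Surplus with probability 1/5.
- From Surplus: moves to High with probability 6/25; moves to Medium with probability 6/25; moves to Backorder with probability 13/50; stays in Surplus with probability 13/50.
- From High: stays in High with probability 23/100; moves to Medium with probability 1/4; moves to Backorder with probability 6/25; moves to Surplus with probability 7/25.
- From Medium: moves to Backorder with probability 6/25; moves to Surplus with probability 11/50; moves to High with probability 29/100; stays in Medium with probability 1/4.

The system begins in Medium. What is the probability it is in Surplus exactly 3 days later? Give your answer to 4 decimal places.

Propagate the distribution vector 3 days from Medium.
After 0 days: (0.0000, 0.0000, 0.0000, 1.0000)
After 1 day: (0.2400, 0.2200, 0.2900, 0.2500)
After 2 days: (0.2492, 0.2414, 0.2568, 0.2526)
After 3 days: (0.2498, 0.2401, 0.2575, 0.2526)
P(in Surplus after 3 days) = 0.2401

0.2401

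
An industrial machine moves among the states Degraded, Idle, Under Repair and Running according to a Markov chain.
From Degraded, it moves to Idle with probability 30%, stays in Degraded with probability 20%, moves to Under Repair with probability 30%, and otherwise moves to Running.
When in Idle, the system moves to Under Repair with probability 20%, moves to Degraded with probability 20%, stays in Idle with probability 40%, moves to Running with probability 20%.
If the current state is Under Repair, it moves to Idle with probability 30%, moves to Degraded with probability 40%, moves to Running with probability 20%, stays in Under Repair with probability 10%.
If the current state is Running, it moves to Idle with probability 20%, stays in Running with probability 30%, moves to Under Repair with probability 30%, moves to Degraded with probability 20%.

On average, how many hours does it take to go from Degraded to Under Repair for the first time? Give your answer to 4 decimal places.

3.7156

Let t(s) be the expected number of hours to first reach Under Repair from state s, with t(Under Repair) = 0. Conditioning on the first hour:
t(Degraded) = 1 + 0.2·t(Degraded) + 0.3·t(Idle) + 0.2·t(Running)
t(Idle) = 1 + 0.2·t(Degraded) + 0.4·t(Idle) + 0.2·t(Running)
t(Running) = 1 + 0.2·t(Degraded) + 0.2·t(Idle) + 0.3·t(Running)
Solving: t(Degraded) = 3.7156, t(Idle) = 4.1284, t(Running) = 3.6697.
Expected hours from Degraded to Under Repair: 3.7156.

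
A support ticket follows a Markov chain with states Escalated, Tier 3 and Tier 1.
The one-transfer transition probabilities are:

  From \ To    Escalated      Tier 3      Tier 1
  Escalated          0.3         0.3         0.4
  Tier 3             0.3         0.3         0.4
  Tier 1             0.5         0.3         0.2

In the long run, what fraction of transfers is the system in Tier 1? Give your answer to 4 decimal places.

0.3333

Let the stationary distribution be π with π = πP and π_1 + π_2 + π_3 = 1.
π_1 = 0.3·π_1 + 0.3·π_2 + 0.5·π_3
π_2 = 0.3·π_1 + 0.3·π_2 + 0.3·π_3
Solving with the normalization constraint gives π = (0.3667, 0.3000, 0.3333).
So the stationary probability of Tier 1 is 0.3333.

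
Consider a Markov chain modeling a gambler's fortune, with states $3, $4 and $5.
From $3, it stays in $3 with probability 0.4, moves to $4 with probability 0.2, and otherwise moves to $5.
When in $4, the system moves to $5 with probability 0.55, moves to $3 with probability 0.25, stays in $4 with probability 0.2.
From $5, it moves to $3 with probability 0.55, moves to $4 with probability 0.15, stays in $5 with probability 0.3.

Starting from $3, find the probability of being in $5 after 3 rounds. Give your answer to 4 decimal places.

Propagate the distribution vector 3 rounds from $3.
After 0 rounds: (1.0000, 0.0000, 0.0000)
After 1 round: (0.4000, 0.2000, 0.4000)
After 2 rounds: (0.4300, 0.1800, 0.3900)
After 3 rounds: (0.4315, 0.1805, 0.3880)
P(in $5 after 3 rounds) = 0.3880

0.3880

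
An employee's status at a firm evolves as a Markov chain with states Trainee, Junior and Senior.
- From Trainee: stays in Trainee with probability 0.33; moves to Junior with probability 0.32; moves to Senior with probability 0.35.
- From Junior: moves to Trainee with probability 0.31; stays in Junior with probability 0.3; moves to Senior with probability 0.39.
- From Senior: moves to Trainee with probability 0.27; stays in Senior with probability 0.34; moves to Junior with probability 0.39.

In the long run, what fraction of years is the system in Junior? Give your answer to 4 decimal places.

0.3384

Let the stationary distribution be π with π = πP and π_1 + π_2 + π_3 = 1.
π_1 = 0.33·π_1 + 0.31·π_2 + 0.27·π_3
π_2 = 0.32·π_1 + 0.3·π_2 + 0.39·π_3
Solving with the normalization constraint gives π = (0.3016, 0.3384, 0.3599).
So the stationary probability of Junior is 0.3384.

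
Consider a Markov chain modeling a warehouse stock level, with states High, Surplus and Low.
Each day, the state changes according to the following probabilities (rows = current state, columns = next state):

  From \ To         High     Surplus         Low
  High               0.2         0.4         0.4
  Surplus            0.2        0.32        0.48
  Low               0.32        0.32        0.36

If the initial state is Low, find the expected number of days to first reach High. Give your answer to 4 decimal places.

Let t(s) be the expected number of days to first reach High from state s, with t(High) = 0. Conditioning on the first day:
t(Surplus) = 1 + 0.32·t(Surplus) + 0.48·t(Low)
t(Low) = 1 + 0.32·t(Surplus) + 0.36·t(Low)
Solving: t(Surplus) = 3.9773, t(Low) = 3.5511.
Expected days from Low to High: 3.5511.

3.5511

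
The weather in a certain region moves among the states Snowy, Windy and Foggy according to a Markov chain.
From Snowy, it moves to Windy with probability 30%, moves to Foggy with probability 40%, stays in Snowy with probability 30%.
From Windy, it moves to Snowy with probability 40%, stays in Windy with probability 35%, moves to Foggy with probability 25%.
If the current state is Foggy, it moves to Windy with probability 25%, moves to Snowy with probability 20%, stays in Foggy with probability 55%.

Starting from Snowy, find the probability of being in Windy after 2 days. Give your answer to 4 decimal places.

0.2950

Sum over the intermediate state after 1 day:
P = P(Snowy→Snowy)·P(Snowy→Windy) + P(Snowy→Windy)·P(Windy→Windy) + P(Snowy→Foggy)·P(Foggy→Windy)
  = 0.3×0.3 + 0.3×0.35 + 0.4×0.25
  = 0.0900 + 0.1050 + 0.1000 = 0.2950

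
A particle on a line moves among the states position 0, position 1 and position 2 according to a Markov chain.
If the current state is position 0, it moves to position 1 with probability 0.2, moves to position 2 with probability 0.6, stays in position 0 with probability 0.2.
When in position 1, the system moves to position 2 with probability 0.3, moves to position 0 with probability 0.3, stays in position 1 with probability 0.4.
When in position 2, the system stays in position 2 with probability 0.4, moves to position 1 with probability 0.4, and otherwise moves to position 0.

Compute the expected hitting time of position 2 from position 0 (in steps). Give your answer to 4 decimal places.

1.9048

Let t(s) be the expected number of steps to first reach position 2 from state s, with t(position 2) = 0. Conditioning on the first step:
t(position 0) = 1 + 0.2·t(position 0) + 0.2·t(position 1)
t(position 1) = 1 + 0.3·t(position 0) + 0.4·t(position 1)
Solving: t(position 0) = 1.9048, t(position 1) = 2.6190.
Expected steps from position 0 to position 2: 1.9048.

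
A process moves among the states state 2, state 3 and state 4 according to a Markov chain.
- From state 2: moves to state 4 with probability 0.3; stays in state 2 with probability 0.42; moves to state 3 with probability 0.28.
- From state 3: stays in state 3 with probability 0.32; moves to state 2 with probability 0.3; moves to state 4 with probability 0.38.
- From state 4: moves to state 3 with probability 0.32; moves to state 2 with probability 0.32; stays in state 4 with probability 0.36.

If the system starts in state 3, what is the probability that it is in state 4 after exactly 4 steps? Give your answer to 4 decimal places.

Propagate the distribution vector 4 steps from state 3.
After 0 steps: (0.0000, 1.0000, 0.0000)
After 1 step: (0.3000, 0.3200, 0.3800)
After 2 steps: (0.3436, 0.3080, 0.3484)
After 3 steps: (0.3482, 0.3063, 0.3455)
After 4 steps: (0.3487, 0.3061, 0.3452)
P(in state 4 after 4 steps) = 0.3452

0.3452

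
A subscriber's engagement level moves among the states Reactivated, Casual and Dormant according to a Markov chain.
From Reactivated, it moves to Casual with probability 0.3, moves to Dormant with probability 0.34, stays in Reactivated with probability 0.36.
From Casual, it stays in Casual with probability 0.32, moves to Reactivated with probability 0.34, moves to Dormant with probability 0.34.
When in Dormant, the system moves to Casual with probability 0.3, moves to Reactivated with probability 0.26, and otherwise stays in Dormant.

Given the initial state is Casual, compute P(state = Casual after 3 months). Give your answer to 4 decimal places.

Propagate the distribution vector 3 months from Casual.
After 0 months: (0.0000, 1.0000, 0.0000)
After 1 month: (0.3400, 0.3200, 0.3400)
After 2 months: (0.3196, 0.3064, 0.3740)
After 3 months: (0.3165, 0.3061, 0.3774)
P(in Casual after 3 months) = 0.3061

0.3061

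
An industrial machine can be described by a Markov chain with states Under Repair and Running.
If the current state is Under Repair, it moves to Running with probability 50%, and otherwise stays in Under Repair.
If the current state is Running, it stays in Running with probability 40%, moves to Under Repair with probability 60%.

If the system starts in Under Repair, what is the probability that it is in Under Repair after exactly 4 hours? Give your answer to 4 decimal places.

Propagate the distribution vector 4 hours from Under Repair.
After 0 hours: (1.0000, 0.0000)
After 1 hour: (0.5000, 0.5000)
After 2 hours: (0.5500, 0.4500)
After 3 hours: (0.5450, 0.4550)
After 4 hours: (0.5455, 0.4545)
P(in Under Repair after 4 hours) = 0.5455

0.5455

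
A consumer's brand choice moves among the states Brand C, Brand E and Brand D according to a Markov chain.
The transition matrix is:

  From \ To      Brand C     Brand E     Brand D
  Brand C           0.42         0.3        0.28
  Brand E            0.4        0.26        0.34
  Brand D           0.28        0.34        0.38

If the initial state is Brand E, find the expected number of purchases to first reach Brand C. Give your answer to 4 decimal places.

2.7972

Let t(s) be the expected number of purchases to first reach Brand C from state s, with t(Brand C) = 0. Conditioning on the first purchase:
t(Brand E) = 1 + 0.26·t(Brand E) + 0.34·t(Brand D)
t(Brand D) = 1 + 0.34·t(Brand E) + 0.38·t(Brand D)
Solving: t(Brand E) = 2.7972, t(Brand D) = 3.1469.
Expected purchases from Brand E to Brand C: 2.7972.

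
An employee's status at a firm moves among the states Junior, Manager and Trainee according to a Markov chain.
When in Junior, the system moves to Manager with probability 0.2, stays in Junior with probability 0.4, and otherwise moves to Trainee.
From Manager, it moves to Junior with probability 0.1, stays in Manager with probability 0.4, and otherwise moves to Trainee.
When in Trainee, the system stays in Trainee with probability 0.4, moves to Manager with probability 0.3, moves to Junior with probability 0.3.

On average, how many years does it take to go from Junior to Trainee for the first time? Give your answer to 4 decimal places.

Let t(s) be the expected number of years to first reach Trainee from state s, with t(Trainee) = 0. Conditioning on the first year:
t(Junior) = 1 + 0.4·t(Junior) + 0.2·t(Manager)
t(Manager) = 1 + 0.1·t(Junior) + 0.4·t(Manager)
Solving: t(Junior) = 2.3529, t(Manager) = 2.0588.
Expected years from Junior to Trainee: 2.3529.

2.3529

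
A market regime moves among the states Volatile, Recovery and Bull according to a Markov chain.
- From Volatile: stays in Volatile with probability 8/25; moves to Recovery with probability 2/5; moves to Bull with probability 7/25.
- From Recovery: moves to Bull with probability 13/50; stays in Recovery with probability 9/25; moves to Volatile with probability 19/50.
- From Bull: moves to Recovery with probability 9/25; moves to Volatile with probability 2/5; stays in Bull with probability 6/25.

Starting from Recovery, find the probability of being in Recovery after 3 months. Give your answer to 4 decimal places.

0.3745

Propagate the distribution vector 3 months from Recovery.
After 0 months: (0.0000, 1.0000, 0.0000)
After 1 month: (0.3800, 0.3600, 0.2600)
After 2 months: (0.3624, 0.3752, 0.2624)
After 3 months: (0.3635, 0.3745, 0.2620)
P(in Recovery after 3 months) = 0.3745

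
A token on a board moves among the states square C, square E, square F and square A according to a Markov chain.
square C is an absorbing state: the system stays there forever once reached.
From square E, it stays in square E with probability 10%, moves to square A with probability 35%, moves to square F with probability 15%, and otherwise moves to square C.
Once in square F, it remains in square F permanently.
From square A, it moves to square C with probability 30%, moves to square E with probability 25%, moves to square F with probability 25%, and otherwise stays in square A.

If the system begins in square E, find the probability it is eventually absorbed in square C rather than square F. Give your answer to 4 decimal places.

0.6719

Let h(s) be the probability of absorption at square C starting from transient state s. Then h(square C) = 1 and h(square F) = 0. By first-step analysis:
h(square E) = 0.4·1 + 0.1·h(square E) + 0.15·0 + 0.35·h(square A)
h(square A) = 0.3·1 + 0.25·h(square E) + 0.25·0 + 0.2·h(square A)
Solving: h(square E) = 0.6719, h(square A) = 0.5850.
Starting from square E, the probability is 0.6719.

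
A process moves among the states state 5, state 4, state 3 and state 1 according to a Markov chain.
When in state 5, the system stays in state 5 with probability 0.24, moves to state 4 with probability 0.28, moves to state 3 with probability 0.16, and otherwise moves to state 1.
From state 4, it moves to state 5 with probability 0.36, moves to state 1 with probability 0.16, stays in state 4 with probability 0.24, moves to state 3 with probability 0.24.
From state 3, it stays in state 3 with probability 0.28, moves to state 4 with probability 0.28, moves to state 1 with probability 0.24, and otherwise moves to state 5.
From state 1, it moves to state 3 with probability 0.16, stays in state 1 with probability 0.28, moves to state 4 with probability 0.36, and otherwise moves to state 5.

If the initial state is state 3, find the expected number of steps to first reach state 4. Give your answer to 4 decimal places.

Let t(s) be the expected number of steps to first reach state 4 from state s, with t(state 4) = 0. Conditioning on the first step:
t(state 5) = 1 + 0.24·t(state 5) + 0.16·t(state 3) + 0.32·t(state 1)
t(state 3) = 1 + 0.2·t(state 5) + 0.28·t(state 3) + 0.24·t(state 1)
t(state 1) = 1 + 0.2·t(state 5) + 0.16·t(state 3) + 0.28·t(state 1)
Solving: t(state 5) = 3.2949, t(state 3) = 3.3180, t(state 1) = 3.0415.
Expected steps from state 3 to state 4: 3.3180.

3.3180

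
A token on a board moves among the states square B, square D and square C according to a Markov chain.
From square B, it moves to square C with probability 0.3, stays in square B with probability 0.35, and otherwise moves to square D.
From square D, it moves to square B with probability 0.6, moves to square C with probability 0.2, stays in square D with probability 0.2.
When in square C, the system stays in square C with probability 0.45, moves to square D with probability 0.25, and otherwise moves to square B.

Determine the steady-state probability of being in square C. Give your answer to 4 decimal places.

0.3204

Let the stationary distribution be π with π = πP and π_1 + π_2 + π_3 = 1.
π_1 = 0.35·π_1 + 0.6·π_2 + 0.3·π_3
π_2 = 0.35·π_1 + 0.2·π_2 + 0.25·π_3
Solving with the normalization constraint gives π = (0.4031, 0.2765, 0.3204).
So the stationary probability of square C is 0.3204.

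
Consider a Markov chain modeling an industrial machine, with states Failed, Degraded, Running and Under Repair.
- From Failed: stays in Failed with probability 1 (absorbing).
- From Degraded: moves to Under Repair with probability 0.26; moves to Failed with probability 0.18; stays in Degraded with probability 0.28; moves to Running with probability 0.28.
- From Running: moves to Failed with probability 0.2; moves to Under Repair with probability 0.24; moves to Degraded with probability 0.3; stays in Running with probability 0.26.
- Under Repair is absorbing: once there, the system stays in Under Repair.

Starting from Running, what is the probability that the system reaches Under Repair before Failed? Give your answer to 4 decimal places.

0.5588

Let h(s) be the probability of absorption at Under Repair starting from transient state s. Then h(Under Repair) = 1 and h(Failed) = 0. By first-step analysis:
h(Degraded) = 0.18·0 + 0.28·h(Degraded) + 0.28·h(Running) + 0.26·1
h(Running) = 0.2·0 + 0.3·h(Degraded) + 0.26·h(Running) + 0.24·1
Solving: h(Degraded) = 0.5784, h(Running) = 0.5588.
Starting from Running, the probability is 0.5588.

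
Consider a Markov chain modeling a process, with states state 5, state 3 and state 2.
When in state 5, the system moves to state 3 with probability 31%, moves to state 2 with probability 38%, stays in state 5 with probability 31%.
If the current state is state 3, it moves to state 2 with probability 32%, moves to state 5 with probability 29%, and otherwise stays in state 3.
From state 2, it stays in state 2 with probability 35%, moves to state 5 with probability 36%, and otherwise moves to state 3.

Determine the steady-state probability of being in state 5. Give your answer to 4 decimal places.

Let the stationary distribution be π with π = πP and π_1 + π_2 + π_3 = 1.
π_1 = 0.31·π_1 + 0.29·π_2 + 0.36·π_3
π_2 = 0.31·π_1 + 0.39·π_2 + 0.29·π_3
Solving with the normalization constraint gives π = (0.3209, 0.3294, 0.3497).
So the stationary probability of state 5 is 0.3209.

0.3209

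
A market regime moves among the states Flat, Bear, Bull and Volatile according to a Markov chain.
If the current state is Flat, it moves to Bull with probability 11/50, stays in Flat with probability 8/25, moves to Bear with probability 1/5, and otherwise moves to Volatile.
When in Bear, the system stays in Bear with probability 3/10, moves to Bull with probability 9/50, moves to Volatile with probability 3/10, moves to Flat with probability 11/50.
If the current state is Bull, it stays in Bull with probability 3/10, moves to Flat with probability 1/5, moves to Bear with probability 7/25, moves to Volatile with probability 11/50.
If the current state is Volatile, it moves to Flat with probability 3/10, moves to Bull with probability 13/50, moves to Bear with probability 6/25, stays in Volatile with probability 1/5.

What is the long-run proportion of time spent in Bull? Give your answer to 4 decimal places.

0.2388

Let the stationary distribution be π with π = πP and π_1 + π_2 + π_3 + π_4 = 1.
π_1 = 0.32·π_1 + 0.22·π_2 + 0.2·π_3 + 0.3·π_4
π_2 = 0.2·π_1 + 0.3·π_2 + 0.28·π_3 + 0.24·π_4
π_3 = 0.22·π_1 + 0.18·π_2 + 0.3·π_3 + 0.26·π_4
Solving with the normalization constraint gives π = (0.2610, 0.2544, 0.2388, 0.2459).
So the stationary probability of Bull is 0.2388.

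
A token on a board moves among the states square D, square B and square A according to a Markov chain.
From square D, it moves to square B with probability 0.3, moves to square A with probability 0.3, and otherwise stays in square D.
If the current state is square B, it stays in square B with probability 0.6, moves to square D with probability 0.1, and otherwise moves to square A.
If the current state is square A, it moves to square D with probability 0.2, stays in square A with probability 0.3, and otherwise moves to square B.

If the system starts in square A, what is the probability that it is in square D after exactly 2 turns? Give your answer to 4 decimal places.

Sum over the intermediate state after 1 turn:
P = P(square A→square D)·P(square D→square D) + P(square A→square B)·P(square B→square D) + P(square A→square A)·P(square A→square D)
  = 0.2×0.4 + 0.5×0.1 + 0.3×0.2
  = 0.0800 + 0.0500 + 0.0600 = 0.1900

0.1900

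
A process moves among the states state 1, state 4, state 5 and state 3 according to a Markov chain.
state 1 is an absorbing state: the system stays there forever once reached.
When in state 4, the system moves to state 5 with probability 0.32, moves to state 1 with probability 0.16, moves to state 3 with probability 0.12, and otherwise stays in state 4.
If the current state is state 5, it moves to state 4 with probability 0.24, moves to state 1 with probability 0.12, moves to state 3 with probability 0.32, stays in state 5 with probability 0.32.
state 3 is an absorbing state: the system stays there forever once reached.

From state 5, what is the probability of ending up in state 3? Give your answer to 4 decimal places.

Let h(s) be the probability of absorption at state 3 starting from transient state s. Then h(state 3) = 1 and h(state 1) = 0. By first-step analysis:
h(state 4) = 0.16·0 + 0.4·h(state 4) + 0.32·h(state 5) + 0.12·1
h(state 5) = 0.12·0 + 0.24·h(state 4) + 0.32·h(state 5) + 0.32·1
Solving: h(state 4) = 0.5556, h(state 5) = 0.6667.
Starting from state 5, the probability is 0.6667.

0.6667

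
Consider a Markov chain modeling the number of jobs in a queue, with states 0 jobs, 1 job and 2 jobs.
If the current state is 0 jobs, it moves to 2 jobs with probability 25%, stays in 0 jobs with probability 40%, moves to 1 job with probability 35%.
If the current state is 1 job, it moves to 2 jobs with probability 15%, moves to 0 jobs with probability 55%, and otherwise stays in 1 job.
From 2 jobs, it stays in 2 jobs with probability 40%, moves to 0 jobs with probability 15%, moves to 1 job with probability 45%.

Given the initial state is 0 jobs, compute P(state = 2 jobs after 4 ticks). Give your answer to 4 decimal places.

Propagate the distribution vector 4 ticks from 0 jobs.
After 0 ticks: (1.0000, 0.0000, 0.0000)
After 1 tick: (0.4000, 0.3500, 0.2500)
After 2 ticks: (0.3900, 0.3575, 0.2525)
After 3 ticks: (0.3905, 0.3574, 0.2521)
After 4 ticks: (0.3906, 0.3573, 0.2521)
P(in 2 jobs after 4 ticks) = 0.2521

0.2521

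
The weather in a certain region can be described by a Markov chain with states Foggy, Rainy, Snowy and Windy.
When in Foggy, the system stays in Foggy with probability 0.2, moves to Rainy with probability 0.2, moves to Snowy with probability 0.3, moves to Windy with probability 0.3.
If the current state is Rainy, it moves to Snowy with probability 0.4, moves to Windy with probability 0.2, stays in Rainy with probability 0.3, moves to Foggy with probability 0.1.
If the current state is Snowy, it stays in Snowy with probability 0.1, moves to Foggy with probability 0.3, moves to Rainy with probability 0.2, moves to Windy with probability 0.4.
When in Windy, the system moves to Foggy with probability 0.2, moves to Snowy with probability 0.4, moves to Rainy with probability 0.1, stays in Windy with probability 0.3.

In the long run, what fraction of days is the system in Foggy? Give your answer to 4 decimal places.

Let the stationary distribution be π with π = πP and π_1 + π_2 + π_3 + π_4 = 1.
π_1 = 0.2·π_1 + 0.1·π_2 + 0.3·π_3 + 0.2·π_4
π_2 = 0.2·π_1 + 0.3·π_2 + 0.2·π_3 + 0.1·π_4
π_3 = 0.3·π_1 + 0.4·π_2 + 0.1·π_3 + 0.4·π_4
Solving with the normalization constraint gives π = (0.2104, 0.1877, 0.2915, 0.3104).
So the stationary probability of Foggy is 0.2104.

0.2104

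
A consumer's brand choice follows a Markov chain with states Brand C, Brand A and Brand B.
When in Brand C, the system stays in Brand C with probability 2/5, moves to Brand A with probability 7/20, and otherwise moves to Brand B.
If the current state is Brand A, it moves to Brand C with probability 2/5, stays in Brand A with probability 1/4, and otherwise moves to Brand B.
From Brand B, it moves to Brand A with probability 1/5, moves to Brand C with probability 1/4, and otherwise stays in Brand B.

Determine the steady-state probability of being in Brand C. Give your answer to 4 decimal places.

Let the stationary distribution be π with π = πP and π_1 + π_2 + π_3 = 1.
π_1 = 0.4·π_1 + 0.4·π_2 + 0.25·π_3
π_2 = 0.35·π_1 + 0.25·π_2 + 0.2·π_3
Solving with the normalization constraint gives π = (0.3408, 0.2643, 0.3949).
So the stationary probability of Brand C is 0.3408.

0.3408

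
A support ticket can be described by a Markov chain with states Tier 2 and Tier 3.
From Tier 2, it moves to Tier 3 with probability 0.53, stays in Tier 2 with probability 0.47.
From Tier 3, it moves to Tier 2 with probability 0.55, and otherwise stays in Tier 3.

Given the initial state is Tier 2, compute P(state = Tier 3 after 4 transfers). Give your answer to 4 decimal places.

Propagate the distribution vector 4 transfers from Tier 2.
After 0 transfers: (1.0000, 0.0000)
After 1 transfer: (0.4700, 0.5300)
After 2 transfers: (0.5124, 0.4876)
After 3 transfers: (0.5090, 0.4910)
After 4 transfers: (0.5093, 0.4907)
P(in Tier 3 after 4 transfers) = 0.4907

0.4907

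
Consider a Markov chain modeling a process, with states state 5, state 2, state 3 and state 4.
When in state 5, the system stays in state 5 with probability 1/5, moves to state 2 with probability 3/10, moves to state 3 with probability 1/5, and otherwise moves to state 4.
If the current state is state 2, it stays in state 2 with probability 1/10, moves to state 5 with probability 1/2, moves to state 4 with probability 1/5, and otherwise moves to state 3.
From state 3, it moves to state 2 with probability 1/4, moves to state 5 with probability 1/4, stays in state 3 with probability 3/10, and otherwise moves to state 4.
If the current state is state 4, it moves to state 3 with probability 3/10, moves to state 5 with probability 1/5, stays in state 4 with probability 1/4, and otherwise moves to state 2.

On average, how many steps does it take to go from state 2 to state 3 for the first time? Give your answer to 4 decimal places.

4.4542

Let t(s) be the expected number of steps to first reach state 3 from state s, with t(state 3) = 0. Conditioning on the first step:
t(state 5) = 1 + 0.2·t(state 5) + 0.3·t(state 2) + 0.3·t(state 4)
t(state 2) = 1 + 0.5·t(state 5) + 0.1·t(state 2) + 0.2·t(state 4)
t(state 4) = 1 + 0.2·t(state 5) + 0.25·t(state 2) + 0.25·t(state 4)
Solving: t(state 5) = 4.4190, t(state 2) = 4.4542, t(state 4) = 3.9965.
Expected steps from state 2 to state 3: 4.4542.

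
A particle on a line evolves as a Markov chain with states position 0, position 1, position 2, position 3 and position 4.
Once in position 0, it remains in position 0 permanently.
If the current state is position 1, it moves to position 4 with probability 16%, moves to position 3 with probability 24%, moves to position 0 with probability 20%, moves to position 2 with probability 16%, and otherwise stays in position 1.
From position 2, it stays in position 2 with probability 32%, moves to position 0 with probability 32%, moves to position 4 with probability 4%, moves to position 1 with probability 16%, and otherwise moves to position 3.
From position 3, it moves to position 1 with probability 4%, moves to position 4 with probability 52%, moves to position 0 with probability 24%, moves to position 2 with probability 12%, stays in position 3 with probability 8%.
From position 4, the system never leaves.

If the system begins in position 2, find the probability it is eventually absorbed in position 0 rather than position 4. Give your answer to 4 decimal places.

Let h(s) be the probability of absorption at position 0 starting from transient state s. Then h(position 0) = 1 and h(position 4) = 0. By first-step analysis:
h(position 1) = 0.2·1 + 0.24·h(position 1) + 0.16·h(position 2) + 0.24·h(position 3) + 0.16·0
h(position 2) = 0.32·1 + 0.16·h(position 1) + 0.32·h(position 2) + 0.16·h(position 3) + 0.04·0
h(position 3) = 0.24·1 + 0.04·h(position 1) + 0.12·h(position 2) + 0.08·h(position 3) + 0.52·0
Solving: h(position 1) = 0.5243, h(position 2) = 0.6816, h(position 3) = 0.3726.
Starting from position 2, the probability is 0.6816.

0.6816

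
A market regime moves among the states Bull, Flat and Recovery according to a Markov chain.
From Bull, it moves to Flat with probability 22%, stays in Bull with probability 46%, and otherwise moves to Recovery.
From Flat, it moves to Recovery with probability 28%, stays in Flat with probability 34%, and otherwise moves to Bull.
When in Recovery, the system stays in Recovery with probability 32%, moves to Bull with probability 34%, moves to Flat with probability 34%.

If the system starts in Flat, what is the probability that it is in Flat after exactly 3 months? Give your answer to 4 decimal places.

0.2921

Propagate the distribution vector 3 months from Flat.
After 0 months: (0.0000, 1.0000, 0.0000)
After 1 month: (0.3800, 0.3400, 0.2800)
After 2 months: (0.3992, 0.2944, 0.3064)
After 3 months: (0.3997, 0.2921, 0.3082)
P(in Flat after 3 months) = 0.2921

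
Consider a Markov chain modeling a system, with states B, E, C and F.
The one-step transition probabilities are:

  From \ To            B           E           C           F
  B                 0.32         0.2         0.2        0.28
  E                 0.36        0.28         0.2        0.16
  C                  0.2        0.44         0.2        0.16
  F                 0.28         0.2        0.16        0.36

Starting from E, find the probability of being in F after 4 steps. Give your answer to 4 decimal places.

0.2444

Propagate the distribution vector 4 steps from E.
After 0 steps: (0.0000, 1.0000, 0.0000, 0.0000)
After 1 step: (0.3600, 0.2800, 0.2000, 0.1600)
After 2 steps: (0.3008, 0.2704, 0.1936, 0.2352)
After 3 steps: (0.2982, 0.2681, 0.1906, 0.2431)
After 4 steps: (0.2981, 0.2672, 0.1903, 0.2444)
P(in F after 4 steps) = 0.2444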